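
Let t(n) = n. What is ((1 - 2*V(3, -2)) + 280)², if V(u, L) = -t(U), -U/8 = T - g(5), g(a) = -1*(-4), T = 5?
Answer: 70225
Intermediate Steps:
g(a) = 4
U = -8 (U = -8*(5 - 1*4) = -8*(5 - 4) = -8*1 = -8)
V(u, L) = 8 (V(u, L) = -1*(-8) = 8)
((1 - 2*V(3, -2)) + 280)² = ((1 - 2*8) + 280)² = ((1 - 16) + 280)² = (-15 + 280)² = 265² = 70225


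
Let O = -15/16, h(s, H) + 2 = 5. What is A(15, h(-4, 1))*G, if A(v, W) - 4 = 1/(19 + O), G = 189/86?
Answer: 110754/12427 ≈ 8.9124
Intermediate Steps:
h(s, H) = 3 (h(s, H) = -2 + 5 = 3)
O = -15/16 (O = -15*1/16 = -15/16 ≈ -0.93750)
G = 189/86 (G = 189*(1/86) = 189/86 ≈ 2.1977)
A(v, W) = 1172/289 (A(v, W) = 4 + 1/(19 - 15/16) = 4 + 1/(289/16) = 4 + 16/289 = 1172/289)
A(15, h(-4, 1))*G = (1172/289)*(189/86) = 110754/12427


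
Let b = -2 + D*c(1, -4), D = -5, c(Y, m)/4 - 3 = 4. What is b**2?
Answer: 20164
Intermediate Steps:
c(Y, m) = 28 (c(Y, m) = 12 + 4*4 = 12 + 16 = 28)
b = -142 (b = -2 - 5*28 = -2 - 140 = -142)
b**2 = (-142)**2 = 20164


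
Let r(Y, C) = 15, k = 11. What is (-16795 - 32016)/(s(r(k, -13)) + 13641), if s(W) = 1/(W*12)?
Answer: -8785980/2455381 ≈ -3.5783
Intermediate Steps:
s(W) = 1/(12*W)
(-16795 - 32016)/(s(r(k, -13)) + 13641) = (-16795 - 32016)/((1/12)/15 + 13641) = -48811/((1/12)*(1/15) + 13641) = -48811/(1/180 + 13641) = -48811/2455381/180 = -48811*180/2455381 = -8785980/2455381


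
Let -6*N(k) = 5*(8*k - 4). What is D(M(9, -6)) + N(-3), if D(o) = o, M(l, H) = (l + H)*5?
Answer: 115/3 ≈ 38.333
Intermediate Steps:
M(l, H) = 5*H + 5*l (M(l, H) = (H + l)*5 = 5*H + 5*l)
N(k) = 10/3 - 20*k/3 (N(k) = -5*(8*k - 4)/6 = -5*(-4 + 8*k)/6 = -(-20 + 40*k)/6 = 10/3 - 20*k/3)
D(M(9, -6)) + N(-3) = (5*(-6) + 5*9) + (10/3 - 20/3*(-3)) = (-30 + 45) + (10/3 + 20) = 15 + 70/3 = 115/3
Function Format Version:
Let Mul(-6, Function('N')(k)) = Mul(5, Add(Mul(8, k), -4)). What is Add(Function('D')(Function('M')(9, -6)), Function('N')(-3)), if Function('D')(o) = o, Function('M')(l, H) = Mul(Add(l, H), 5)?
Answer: Rational(115, 3) ≈ 38.333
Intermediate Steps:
Function('M')(l, H) = Add(Mul(5, H), Mul(5, l)) (Function('M')(l, H) = Mul(Add(H, l), 5) = Add(Mul(5, H), Mul(5, l)))
Function('N')(k) = Add(Rational(10, 3), Mul(Rational(-20, 3), k)) (Function('N')(k) = Mul(Rational(-1, 6), Mul(5, Add(Mul(8, k), -4))) = Mul(Rational(-1, 6), Mul(5, Add(-4, Mul(8, k)))) = Mul(Rational(-1, 6), Add(-20, Mul(40, k))) = Add(Rational(10, 3), Mul(Rational(-20, 3), k)))
Add(Function('D')(Function('M')(9, -6)), Function('N')(-3)) = Add(Add(Mul(5, -6), Mul(5, 9)), Add(Rational(10, 3), Mul(Rational(-20, 3), -3))) = Add(Add(-30, 45), Add(Rational(10, 3), 20)) = Add(15, Rational(70, 3)) = Rational(115, 3)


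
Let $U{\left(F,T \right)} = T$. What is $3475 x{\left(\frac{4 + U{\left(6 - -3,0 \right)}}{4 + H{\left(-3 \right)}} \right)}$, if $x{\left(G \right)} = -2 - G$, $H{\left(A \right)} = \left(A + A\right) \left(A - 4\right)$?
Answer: $- \frac{166800}{23} \approx -7252.2$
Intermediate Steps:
$H{\left(A \right)} = 2 A \left(-4 + A\right)$
$3475 x{\left(\frac{4 + U{\left(6 - -3,0 \right)}}{4 + H{\left(-3 \right)}} \right)} = 3475 \left(-2 - \frac{4 + 0}{4 + 2 \left(-3\right) \left(-4 - 3\right)}\right) = 3475 \left(-2 - \frac{4}{4 + 2 \left(-3\right) \left(-7\right)}\right) = 3475 \left(-2 - \frac{4}{4 + 42}\right) = 3475 \left(-2 - \frac{4}{46}\right) = 3475 \left(-2 - 4 \cdot \frac{1}{46}\right) = 3475 \left(-2 - \frac{2}{23}\right) = 3475 \left(- \frac{48}{23}\right) = - \frac{166800}{23}$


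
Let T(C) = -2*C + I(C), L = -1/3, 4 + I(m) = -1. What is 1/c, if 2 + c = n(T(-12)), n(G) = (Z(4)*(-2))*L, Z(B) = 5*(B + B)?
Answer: 3/74 ≈ 0.040541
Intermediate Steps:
I(m) = -5 (I(m) = -4 - 1 = -5)
Z(B) = 10*B (Z(B) = 5*(2*B) = 10*B)
L = -⅓ (L = -1*⅓ = -⅓ ≈ -0.33333)
T(C) = -5 - 2*C (T(C) = -2*C - 5 = -5 - 2*C)
n(G) = 80/3 (n(G) = ((10*4)*(-2))*(-⅓) = (40*(-2))*(-⅓) = -80*(-⅓) = 80/3)
c = 74/3 (c = -2 + 80/3 = 74/3 ≈ 24.667)
1/c = 1/(74/3) = 3/74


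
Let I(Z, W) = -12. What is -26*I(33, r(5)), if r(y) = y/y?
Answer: 312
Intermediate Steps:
r(y) = 1
-26*I(33, r(5)) = -26*(-12) = 312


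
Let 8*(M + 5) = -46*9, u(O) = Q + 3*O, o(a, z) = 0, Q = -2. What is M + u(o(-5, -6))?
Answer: -235/4 ≈ -58.750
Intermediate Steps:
u(O) = -2 + 3*O
M = -227/4 (M = -5 + (-46*9)/8 = -5 + (⅛)*(-414) = -5 - 207/4 = -227/4 ≈ -56.750)
M + u(o(-5, -6)) = -227/4 + (-2 + 3*0) = -227/4 + (-2 + 0) = -227/4 - 2 = -235/4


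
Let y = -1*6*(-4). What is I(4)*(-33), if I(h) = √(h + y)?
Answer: -66*√7 ≈ -174.62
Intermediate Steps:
y = 24 (y = -6*(-4) = 24)
I(h) = √(24 + h) (I(h) = √(h + 24) = √(24 + h))
I(4)*(-33) = √(24 + 4)*(-33) = √28*(-33) = (2*√7)*(-33) = -66*√7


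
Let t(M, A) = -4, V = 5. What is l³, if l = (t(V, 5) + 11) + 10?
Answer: 4913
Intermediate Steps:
l = 17 (l = (-4 + 11) + 10 = 7 + 10 = 17)
l³ = 17³ = 4913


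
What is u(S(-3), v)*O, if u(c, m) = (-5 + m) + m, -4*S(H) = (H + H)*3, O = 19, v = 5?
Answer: 95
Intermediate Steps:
S(H) = -3*H/2 (S(H) = -(H + H)*3/4 = -2*H*3/4 = -3*H/2)
u(c, m) = -5 + 2*m
u(S(-3), v)*O = (-5 + 2*5)*19 = (-5 + 10)*19 = 5*19 = 95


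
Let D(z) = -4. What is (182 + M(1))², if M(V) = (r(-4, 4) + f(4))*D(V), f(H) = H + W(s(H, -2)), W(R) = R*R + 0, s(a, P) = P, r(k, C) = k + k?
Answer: 33124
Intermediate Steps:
r(k, C) = 2*k
W(R) = R² (W(R) = R² + 0 = R²)
f(H) = 4 + H (f(H) = H + (-2)² = H + 4 = 4 + H)
M(V) = 0 (M(V) = (2*(-4) + (4 + 4))*(-4) = (-8 + 8)*(-4) = 0*(-4) = 0)
(182 + M(1))² = (182 + 0)² = 182² = 33124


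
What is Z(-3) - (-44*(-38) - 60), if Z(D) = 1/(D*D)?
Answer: -14507/9 ≈ -1611.9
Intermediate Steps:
Z(D) = D⁻²
Z(-3) - (-44*(-38) - 60) = (-3)⁻² - (-44*(-38) - 60) = ⅑ - (1672 - 60) = ⅑ - 1*1612 = ⅑ - 1612 = -14507/9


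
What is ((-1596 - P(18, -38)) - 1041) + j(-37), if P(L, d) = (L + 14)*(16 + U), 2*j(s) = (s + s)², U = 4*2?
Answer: -667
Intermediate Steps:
U = 8
j(s) = 2*s² (j(s) = (s + s)²/2 = (2*s)²/2 = (4*s²)/2 = 2*s²)
P(L, d) = 336 + 24*L (P(L, d) = (L + 14)*(16 + 8) = (14 + L)*24 = 336 + 24*L)
((-1596 - P(18, -38)) - 1041) + j(-37) = ((-1596 - (336 + 24*18)) - 1041) + 2*(-37)² = ((-1596 - (336 + 432)) - 1041) + 2*1369 = ((-1596 - 1*768) - 1041) + 2738 = ((-1596 - 768) - 1041) + 2738 = (-2364 - 1041) + 2738 = -3405 + 2738 = -667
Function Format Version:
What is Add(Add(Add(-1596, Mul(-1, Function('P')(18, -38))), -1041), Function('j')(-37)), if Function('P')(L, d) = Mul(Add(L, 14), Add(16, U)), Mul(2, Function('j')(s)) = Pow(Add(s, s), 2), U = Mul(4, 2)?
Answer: -667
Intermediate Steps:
U = 8
Function('j')(s) = Mul(2, Pow(s, 2)) (Function('j')(s) = Mul(Rational(1, 2), Pow(Add(s, s), 2)) = Mul(Rational(1, 2), Pow(Mul(2, s), 2)) = Mul(Rational(1, 2), Mul(4, Pow(s, 2))) = Mul(2, Pow(s, 2)))
Function('P')(L, d) = Add(336, Mul(24, L)) (Function('P')(L, d) = Mul(Add(L, 14), Add(16, 8)) = Mul(Add(14, L), 24) = Add(336, Mul(24, L)))
Add(Add(Add(-1596, Mul(-1, Function('P')(18, -38))), -1041), Function('j')(-37)) = Add(Add(Add(-1596, Mul(-1, Add(336, Mul(24, 18)))), -1041), Mul(2, Pow(-37, 2))) = Add(Add(Add(-1596, Mul(-1, Add(336, 432))), -1041), Mul(2, 1369)) = Add(Add(Add(-1596, Mul(-1, 768)), -1041), 2738) = Add(Add(Add(-1596, -768), -1041), 2738) = Add(Add(-2364, -1041), 2738) = Add(-3405, 2738) = -667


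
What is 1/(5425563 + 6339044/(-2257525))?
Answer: 2257525/12248337772531 ≈ 1.8431e-7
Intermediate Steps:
1/(5425563 + 6339044/(-2257525)) = 1/(5425563 + 6339044*(-1/2257525)) = 1/(5425563 - 6339044/2257525) = 1/(12248337772531/2257525) = 2257525/12248337772531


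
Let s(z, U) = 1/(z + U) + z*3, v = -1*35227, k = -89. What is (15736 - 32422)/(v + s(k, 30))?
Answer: 36462/77561 ≈ 0.47011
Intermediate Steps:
v = -35227
s(z, U) = 1/(U + z) + 3*z
(15736 - 32422)/(v + s(k, 30)) = (15736 - 32422)/(-35227 + (1 + 3*(-89)**2 + 3*30*(-89))/(30 - 89)) = -16686/(-35227 + (1 + 3*7921 - 8010)/(-59)) = -16686/(-35227 - (1 + 23763 - 8010)/59) = -16686/(-35227 - 1/59*15754) = -16686/(-35227 - 15754/59) = -16686/(-2094147/59) = -16686*(-59/2094147) = 36462/77561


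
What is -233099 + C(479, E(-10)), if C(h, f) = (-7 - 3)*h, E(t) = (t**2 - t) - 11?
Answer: -237889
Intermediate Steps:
E(t) = -11 + t**2 - t
C(h, f) = -10*h
-233099 + C(479, E(-10)) = -233099 - 10*479 = -233099 - 4790 = -237889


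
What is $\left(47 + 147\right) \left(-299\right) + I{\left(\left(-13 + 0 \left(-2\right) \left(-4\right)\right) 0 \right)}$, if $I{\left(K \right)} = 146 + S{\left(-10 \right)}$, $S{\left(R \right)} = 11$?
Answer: $-57849$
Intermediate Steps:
$I{\left(K \right)} = 157$ ($I{\left(K \right)} = 146 + 11 = 157$)
$\left(47 + 147\right) \left(-299\right) + I{\left(\left(-13 + 0 \left(-2\right) \left(-4\right)\right) 0 \right)} = \left(47 + 147\right) \left(-299\right) + 157 = 194 \left(-299\right) + 157 = -58006 + 157 = -57849$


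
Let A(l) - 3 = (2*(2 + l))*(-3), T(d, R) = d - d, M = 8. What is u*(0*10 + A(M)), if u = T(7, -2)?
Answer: 0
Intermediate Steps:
T(d, R) = 0
A(l) = -9 - 6*l (A(l) = 3 + (2*(2 + l))*(-3) = 3 + (4 + 2*l)*(-3) = 3 + (-12 - 6*l) = -9 - 6*l)
u = 0
u*(0*10 + A(M)) = 0*(0*10 + (-9 - 6*8)) = 0*(0 + (-9 - 48)) = 0*(0 - 57) = 0*(-57) = 0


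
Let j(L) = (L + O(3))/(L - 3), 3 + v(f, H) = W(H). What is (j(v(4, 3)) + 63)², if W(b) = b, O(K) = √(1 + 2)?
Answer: (189 - √3)²/9 ≈ 3896.6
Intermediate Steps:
O(K) = √3
v(f, H) = -3 + H
j(L) = (L + √3)/(-3 + L) (j(L) = (L + √3)/(L - 3) = (L + √3)/(-3 + L))
(j(v(4, 3)) + 63)² = (((-3 + 3) + √3)/(-3 + (-3 + 3)) + 63)² = ((0 + √3)/(-3 + 0) + 63)² = (√3/(-3) + 63)² = (-√3/3 + 63)² = (63 - √3/3)²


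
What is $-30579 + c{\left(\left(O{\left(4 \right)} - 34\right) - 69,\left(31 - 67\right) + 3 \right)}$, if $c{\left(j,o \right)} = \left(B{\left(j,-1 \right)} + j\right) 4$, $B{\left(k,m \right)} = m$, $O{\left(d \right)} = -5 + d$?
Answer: $-30999$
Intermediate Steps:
$c{\left(j,o \right)} = -4 + 4 j$ ($c{\left(j,o \right)} = \left(-1 + j\right) 4 = -4 + 4 j$)
$-30579 + c{\left(\left(O{\left(4 \right)} - 34\right) - 69,\left(31 - 67\right) + 3 \right)} = -30579 + \left(-4 + 4 \left(\left(\left(-5 + 4\right) - 34\right) - 69\right)\right) = -30579 + \left(-4 + 4 \left(\left(-1 - 34\right) - 69\right)\right) = -30579 + \left(-4 + 4 \left(-35 - 69\right)\right) = -30579 + \left(-4 + 4 \left(-104\right)\right) = -30579 - 420 = -30999$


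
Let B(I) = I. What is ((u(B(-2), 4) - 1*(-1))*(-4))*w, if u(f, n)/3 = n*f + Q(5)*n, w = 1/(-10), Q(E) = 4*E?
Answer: 434/5 ≈ 86.800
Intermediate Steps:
w = -⅒ ≈ -0.10000
u(f, n) = 60*n + 3*f*n (u(f, n) = 3*(n*f + (4*5)*n) = 3*(f*n + 20*n) = 3*(20*n + f*n) = 60*n + 3*f*n)
((u(B(-2), 4) - 1*(-1))*(-4))*w = ((3*4*(20 - 2) - 1*(-1))*(-4))*(-⅒) = ((3*4*18 + 1)*(-4))*(-⅒) = ((216 + 1)*(-4))*(-⅒) = (217*(-4))*(-⅒) = -868*(-⅒) = 434/5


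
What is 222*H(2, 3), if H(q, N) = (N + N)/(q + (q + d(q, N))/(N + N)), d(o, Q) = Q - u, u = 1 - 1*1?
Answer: 7992/17 ≈ 470.12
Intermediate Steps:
u = 0 (u = 1 - 1 = 0)
d(o, Q) = Q (d(o, Q) = Q - 1*0 = Q + 0 = Q)
H(q, N) = 2*N/(q + (N + q)/(2*N)) (H(q, N) = (N + N)/(q + (q + N)/(N + N)) = (2*N)/(q + (N + q)/((2*N))) = (2*N)/(q + (N + q)*(1/(2*N))) = (2*N)/(q + (N + q)/(2*N)) = 2*N/(q + (N + q)/(2*N)))
222*H(2, 3) = 222*(4*3**2/(3 + 2 + 2*3*2)) = 222*(4*9/(3 + 2 + 12)) = 222*(4*9/17) = 222*(4*9*(1/17)) = 222*(36/17) = 7992/17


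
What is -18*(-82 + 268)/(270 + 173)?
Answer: -3348/443 ≈ -7.5576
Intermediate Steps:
-18*(-82 + 268)/(270 + 173) = -3348/443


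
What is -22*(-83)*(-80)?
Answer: -146080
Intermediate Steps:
-22*(-83)*(-80) = 1826*(-80) = -146080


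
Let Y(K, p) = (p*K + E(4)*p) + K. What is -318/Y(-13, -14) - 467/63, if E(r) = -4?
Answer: -13901/1575 ≈ -8.8260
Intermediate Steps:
Y(K, p) = K - 4*p + K*p (Y(K, p) = (p*K - 4*p) + K = (K*p - 4*p) + K = (-4*p + K*p) + K = K - 4*p + K*p)
-318/Y(-13, -14) - 467/63 = -318/(-13 - 4*(-14) - 13*(-14)) - 467/63 = -318/(-13 + 56 + 182) - 467*1/63 = -318/225 - 467/63 = -318*1/225 - 467/63 = -106/75 - 467/63 = -13901/1575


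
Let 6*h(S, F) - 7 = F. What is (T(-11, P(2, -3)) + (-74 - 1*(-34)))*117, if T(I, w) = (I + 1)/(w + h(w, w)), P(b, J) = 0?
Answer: -39780/7 ≈ -5682.9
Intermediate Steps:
h(S, F) = 7/6 + F/6
T(I, w) = (1 + I)/(7/6 + 7*w/6) (T(I, w) = (I + 1)/(w + (7/6 + w/6)) = (1 + I)/(7/6 + 7*w/6))
(T(-11, P(2, -3)) + (-74 - 1*(-34)))*117 = (6*(1 - 11)/(7*(1 + 0)) + (-74 - 1*(-34)))*117 = ((6/7)*(-10)/1 + (-74 + 34))*117 = ((6/7)*1*(-10) - 40)*117 = (-60/7 - 40)*117 = -340/7*117 = -39780/7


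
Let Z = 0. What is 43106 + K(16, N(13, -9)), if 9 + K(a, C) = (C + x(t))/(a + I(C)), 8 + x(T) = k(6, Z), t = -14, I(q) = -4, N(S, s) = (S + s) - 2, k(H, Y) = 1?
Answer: 517159/12 ≈ 43097.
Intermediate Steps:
N(S, s) = -2 + S + s
x(T) = -7 (x(T) = -8 + 1 = -7)
K(a, C) = -9 + (-7 + C)/(-4 + a) (K(a, C) = -9 + (C - 7)/(a - 4) = -9 + (-7 + C)/(-4 + a))
43106 + K(16, N(13, -9)) = 43106 + (29 + (-2 + 13 - 9) - 9*16)/(-4 + 16) = 43106 + (29 + 2 - 144)/12 = 43106 + (1/12)*(-113) = 43106 - 113/12 = 517159/12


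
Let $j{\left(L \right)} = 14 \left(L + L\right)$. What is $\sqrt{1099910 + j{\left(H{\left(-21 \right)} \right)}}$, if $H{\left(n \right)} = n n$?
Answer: $\sqrt{1112258} \approx 1054.6$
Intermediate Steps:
$H{\left(n \right)} = n^{2}$
$j{\left(L \right)} = 28 L$ ($j{\left(L \right)} = 14 \cdot 2 L = 28 L$)
$\sqrt{1099910 + j{\left(H{\left(-21 \right)} \right)}} = \sqrt{1099910 + 28 \left(-21\right)^{2}} = \sqrt{1099910 + 28 \cdot 441} = \sqrt{1099910 + 12348} = \sqrt{1112258}$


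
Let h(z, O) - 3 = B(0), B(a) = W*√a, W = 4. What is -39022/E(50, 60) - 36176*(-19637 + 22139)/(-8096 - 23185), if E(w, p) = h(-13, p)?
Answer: -316370042/31281 ≈ -10114.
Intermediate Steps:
B(a) = 4*√a
h(z, O) = 3 (h(z, O) = 3 + 4*√0 = 3 + 4*0 = 3 + 0 = 3)
E(w, p) = 3
-39022/E(50, 60) - 36176*(-19637 + 22139)/(-8096 - 23185) = -39022/3 - 36176*(-19637 + 22139)/(-8096 - 23185) = -39022*⅓ - 36176/((-31281/2502)) = -39022/3 - 36176/((-31281*1/2502)) = -39022/3 - 36176/(-10427/834) = -39022/3 - 36176*(-834/10427) = -39022/3 + 30170784/10427 = -316370042/31281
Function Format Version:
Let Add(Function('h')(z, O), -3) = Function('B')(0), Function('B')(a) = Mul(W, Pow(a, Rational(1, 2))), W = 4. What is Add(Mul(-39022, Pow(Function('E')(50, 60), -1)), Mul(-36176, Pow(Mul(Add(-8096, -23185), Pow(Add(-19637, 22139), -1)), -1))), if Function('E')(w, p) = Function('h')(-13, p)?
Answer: Rational(-316370042, 31281) ≈ -10114.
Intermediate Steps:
Function('B')(a) = Mul(4, Pow(a, Rational(1, 2)))
Function('h')(z, O) = 3 (Function('h')(z, O) = Add(3, Mul(4, Pow(0, Rational(1, 2)))) = Add(3, Mul(4, 0)) = Add(3, 0) = 3)
Function('E')(w, p) = 3
Add(Mul(-39022, Pow(Function('E')(50, 60), -1)), Mul(-36176, Pow(Mul(Add(-8096, -23185), Pow(Add(-19637, 22139), -1)), -1))) = Add(Mul(-39022, Pow(3, -1)), Mul(-36176, Pow(Mul(Add(-8096, -23185), Pow(Add(-19637, 22139), -1)), -1))) = Add(Mul(-39022, Rational(1, 3)), Mul(-36176, Pow(Mul(-31281, Pow(2502, -1)), -1))) = Add(Rational(-39022, 3), Mul(-36176, Pow(Mul(-31281, Rational(1, 2502)), -1))) = Add(Rational(-39022, 3), Mul(-36176, Pow(Rational(-10427, 834), -1))) = Add(Rational(-39022, 3), Mul(-36176, Rational(-834, 10427))) = Add(Rational(-39022, 3), Rational(30170784, 10427)) = Rational(-316370042, 31281)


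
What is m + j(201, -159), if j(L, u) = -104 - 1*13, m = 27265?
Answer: 27148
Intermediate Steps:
j(L, u) = -117 (j(L, u) = -104 - 13 = -117)
m + j(201, -159) = 27265 - 117 = 27148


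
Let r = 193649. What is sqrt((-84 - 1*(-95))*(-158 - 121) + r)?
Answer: 2*sqrt(47645) ≈ 436.55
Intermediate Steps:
sqrt((-84 - 1*(-95))*(-158 - 121) + r) = sqrt((-84 - 1*(-95))*(-158 - 121) + 193649) = sqrt((-84 + 95)*(-279) + 193649) = sqrt(11*(-279) + 193649) = sqrt(-3069 + 193649) = sqrt(190580) = 2*sqrt(47645)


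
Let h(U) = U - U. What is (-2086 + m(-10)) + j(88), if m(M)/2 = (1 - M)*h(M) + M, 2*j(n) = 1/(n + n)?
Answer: -741311/352 ≈ -2106.0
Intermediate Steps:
j(n) = 1/(4*n) (j(n) = 1/(2*(n + n)) = 1/(2*((2*n))) = (1/(2*n))/2 = 1/(4*n))
h(U) = 0
m(M) = 2*M (m(M) = 2*((1 - M)*0 + M) = 2*(0 + M) = 2*M)
(-2086 + m(-10)) + j(88) = (-2086 + 2*(-10)) + (1/4)/88 = (-2086 - 20) + (1/4)*(1/88) = -2106 + 1/352 = -741311/352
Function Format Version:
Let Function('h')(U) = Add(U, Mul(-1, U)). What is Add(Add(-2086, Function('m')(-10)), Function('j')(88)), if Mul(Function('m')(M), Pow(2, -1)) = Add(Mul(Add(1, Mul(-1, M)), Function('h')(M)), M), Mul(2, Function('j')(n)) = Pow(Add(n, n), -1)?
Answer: Rational(-741311, 352) ≈ -2106.0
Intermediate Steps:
Function('j')(n) = Mul(Rational(1, 4), Pow(n, -1)) (Function('j')(n) = Mul(Rational(1, 2), Pow(Add(n, n), -1)) = Mul(Rational(1, 2), Pow(Mul(2, n), -1)) = Mul(Rational(1, 2), Mul(Rational(1, 2), Pow(n, -1))) = Mul(Rational(1, 4), Pow(n, -1)))
Function('h')(U) = 0
Function('m')(M) = Mul(2, M) (Function('m')(M) = Mul(2, Add(Mul(Add(1, Mul(-1, M)), 0), M)) = Mul(2, Add(0, M)) = Mul(2, M))
Add(Add(-2086, Function('m')(-10)), Function('j')(88)) = Add(Add(-2086, Mul(2, -10)), Mul(Rational(1, 4), Pow(88, -1))) = Add(Add(-2086, -20), Mul(Rational(1, 4), Rational(1, 88))) = Add(-2106, Rational(1, 352)) = Rational(-741311, 352)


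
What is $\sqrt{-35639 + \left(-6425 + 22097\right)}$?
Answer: $i \sqrt{19967} \approx 141.3 i$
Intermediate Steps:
$\sqrt{-35639 + \left(-6425 + 22097\right)} = \sqrt{-35639 + 15672} = \sqrt{-19967} = i \sqrt{19967}$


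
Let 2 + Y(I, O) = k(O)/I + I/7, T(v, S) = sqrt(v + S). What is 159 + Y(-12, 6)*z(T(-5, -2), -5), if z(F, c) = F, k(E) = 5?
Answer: 159 - 347*I*sqrt(7)/84 ≈ 159.0 - 10.929*I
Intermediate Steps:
T(v, S) = sqrt(S + v)
Y(I, O) = -2 + 5/I + I/7 (Y(I, O) = -2 + (5/I + I/7) = -2 + 5/I + I/7)
159 + Y(-12, 6)*z(T(-5, -2), -5) = 159 + (-2 + 5/(-12) + (1/7)*(-12))*sqrt(-2 - 5) = 159 + (-2 + 5*(-1/12) - 12/7)*sqrt(-7) = 159 + (-2 - 5/12 - 12/7)*(I*sqrt(7)) = 159 - 347*I*sqrt(7)/84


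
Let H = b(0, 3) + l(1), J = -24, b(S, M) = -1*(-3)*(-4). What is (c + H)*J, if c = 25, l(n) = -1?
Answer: -288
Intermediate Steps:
b(S, M) = -12 (b(S, M) = 3*(-4) = -12)
H = -13 (H = -12 - 1 = -13)
(c + H)*J = (25 - 13)*(-24) = 12*(-24) = -288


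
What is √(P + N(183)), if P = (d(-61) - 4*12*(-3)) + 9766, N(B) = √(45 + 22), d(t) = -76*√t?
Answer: √(9910 + √67 - 76*I*√61) ≈ 99.635 - 2.9788*I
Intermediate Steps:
N(B) = √67
P = 9910 - 76*I*√61 (P = (-76*I*√61 - 4*12*(-3)) + 9766 = (-76*I*√61 - 48*(-3)) + 9766 = (-76*I*√61 + 144) + 9766 = (144 - 76*I*√61) + 9766 = 9910 - 76*I*√61 ≈ 9910.0 - 593.58*I)
√(P + N(183)) = √((9910 - 76*I*√61) + √67) = √(9910 + √67 - 76*I*√61)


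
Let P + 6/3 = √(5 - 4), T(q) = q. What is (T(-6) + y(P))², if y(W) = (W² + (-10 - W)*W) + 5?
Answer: 81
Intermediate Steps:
P = -1 (P = -2 + √(5 - 4) = -2 + √1 = -2 + 1 = -1)
y(W) = 5 + W² + W*(-10 - W) (y(W) = (W² + W*(-10 - W)) + 5 = 5 + W² + W*(-10 - W))
(T(-6) + y(P))² = (-6 + (5 - 10*(-1)))² = (-6 + (5 + 10))² = (-6 + 15)² = 9² = 81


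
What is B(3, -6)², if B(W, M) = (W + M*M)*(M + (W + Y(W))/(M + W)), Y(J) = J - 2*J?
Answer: 54756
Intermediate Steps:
Y(J) = -J
B(W, M) = M*(W + M²) (B(W, M) = (W + M*M)*(M + (W - W)/(M + W)) = (W + M²)*(M + 0/(M + W)) = (W + M²)*(M + 0) = (W + M²)*M = M*(W + M²))
B(3, -6)² = (-6*(3 + (-6)²))² = (-6*(3 + 36))² = (-6*39)² = (-234)² = 54756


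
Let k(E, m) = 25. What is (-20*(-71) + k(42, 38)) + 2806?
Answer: 4251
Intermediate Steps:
(-20*(-71) + k(42, 38)) + 2806 = (-20*(-71) + 25) + 2806 = (1420 + 25) + 2806 = 1445 + 2806 = 4251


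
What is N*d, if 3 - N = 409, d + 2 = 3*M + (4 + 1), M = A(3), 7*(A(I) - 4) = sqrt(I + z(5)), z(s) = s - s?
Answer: -6090 - 174*sqrt(3) ≈ -6391.4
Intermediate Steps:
z(s) = 0
A(I) = 4 + sqrt(I)/7 (A(I) = 4 + sqrt(I + 0)/7 = 4 + sqrt(I)/7)
M = 4 + sqrt(3)/7 ≈ 4.2474
d = 15 + 3*sqrt(3)/7 (d = -2 + (3*(4 + sqrt(3)/7) + (4 + 1)) = -2 + ((12 + 3*sqrt(3)/7) + 5) = -2 + (17 + 3*sqrt(3)/7) = 15 + 3*sqrt(3)/7 ≈ 15.742)
N = -406 (N = 3 - 1*409 = 3 - 409 = -406)
N*d = -406*(15 + 3*sqrt(3)/7) = -6090 - 174*sqrt(3)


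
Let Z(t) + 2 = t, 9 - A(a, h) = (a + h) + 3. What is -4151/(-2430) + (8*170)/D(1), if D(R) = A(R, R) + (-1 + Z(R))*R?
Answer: 1656551/2430 ≈ 681.71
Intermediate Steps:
A(a, h) = 6 - a - h (A(a, h) = 9 - ((a + h) + 3) = 9 - (3 + a + h) = 9 + (-3 - a - h) = 6 - a - h)
Z(t) = -2 + t
D(R) = 6 - 2*R + R*(-3 + R) (D(R) = (6 - R - R) + (-1 + (-2 + R))*R = (6 - 2*R) + (-3 + R)*R = (6 - 2*R) + R*(-3 + R) = 6 - 2*R + R*(-3 + R))
-4151/(-2430) + (8*170)/D(1) = -4151/(-2430) + (8*170)/(6 + 1**2 - 5*1) = -4151*(-1/2430) + 1360/(6 + 1 - 5) = 4151/2430 + 1360/2 = 4151/2430 + 1360*(1/2) = 4151/2430 + 680 = 1656551/2430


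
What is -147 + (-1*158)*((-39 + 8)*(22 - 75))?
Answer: -259741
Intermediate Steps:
-147 + (-1*158)*((-39 + 8)*(22 - 75)) = -147 - (-4898)*(-53) = -147 - 158*1643 = -147 - 259594 = -259741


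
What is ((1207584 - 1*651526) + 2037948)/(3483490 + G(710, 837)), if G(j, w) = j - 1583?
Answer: 2594006/3482617 ≈ 0.74484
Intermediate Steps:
G(j, w) = -1583 + j
((1207584 - 1*651526) + 2037948)/(3483490 + G(710, 837)) = ((1207584 - 1*651526) + 2037948)/(3483490 + (-1583 + 710)) = ((1207584 - 651526) + 2037948)/(3483490 - 873) = (556058 + 2037948)/3482617 = 2594006*(1/3482617) = 2594006/3482617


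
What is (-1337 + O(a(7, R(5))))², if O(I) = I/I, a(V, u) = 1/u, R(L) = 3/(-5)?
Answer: 1784896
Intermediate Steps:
R(L) = -⅗ (R(L) = 3*(-⅕) = -⅗)
O(I) = 1
(-1337 + O(a(7, R(5))))² = (-1337 + 1)² = (-1336)² = 1784896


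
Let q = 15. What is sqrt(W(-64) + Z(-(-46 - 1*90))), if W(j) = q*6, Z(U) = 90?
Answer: 6*sqrt(5) ≈ 13.416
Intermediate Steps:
W(j) = 90 (W(j) = 15*6 = 90)
sqrt(W(-64) + Z(-(-46 - 1*90))) = sqrt(90 + 90) = sqrt(180) = 6*sqrt(5)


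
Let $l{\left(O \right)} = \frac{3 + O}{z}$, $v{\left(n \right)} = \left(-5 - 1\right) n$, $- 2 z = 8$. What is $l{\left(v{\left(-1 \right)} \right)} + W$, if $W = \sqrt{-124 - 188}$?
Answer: $- \frac{9}{4} + 2 i \sqrt{78} \approx -2.25 + 17.664 i$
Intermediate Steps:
$z = -4$ ($z = \left(- \frac{1}{2}\right) 8 = -4$)
$v{\left(n \right)} = - 6 n$
$W = 2 i \sqrt{78}$ ($W = \sqrt{-312} = 2 i \sqrt{78} \approx 17.664 i$)
$l{\left(O \right)} = - \frac{3}{4} - \frac{O}{4}$ ($l{\left(O \right)} = \frac{3 + O}{-4} = \left(3 + O\right) \left(- \frac{1}{4}\right) = - \frac{3}{4} - \frac{O}{4}$)
$l{\left(v{\left(-1 \right)} \right)} + W = \left(- \frac{3}{4} - \frac{\left(-6\right) \left(-1\right)}{4}\right) + 2 i \sqrt{78} = \left(- \frac{3}{4} - \frac{3}{2}\right) + 2 i \sqrt{78} = - \frac{9}{4} + 2 i \sqrt{78}$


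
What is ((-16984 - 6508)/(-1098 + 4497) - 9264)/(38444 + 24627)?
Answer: -31511828/214378329 ≈ -0.14699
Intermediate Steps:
((-16984 - 6508)/(-1098 + 4497) - 9264)/(38444 + 24627) = (-23492/3399 - 9264)/63071 = (-23492*1/3399 - 9264)*(1/63071) = (-23492/3399 - 9264)*(1/63071) = -31511828/3399*1/63071 = -31511828/214378329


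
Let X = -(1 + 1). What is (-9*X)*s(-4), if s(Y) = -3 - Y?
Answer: 18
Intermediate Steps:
X = -2 (X = -1*2 = -2)
(-9*X)*s(-4) = (-9*(-2))*(-3 - 1*(-4)) = 18*(-3 + 4) = 18*1 = 18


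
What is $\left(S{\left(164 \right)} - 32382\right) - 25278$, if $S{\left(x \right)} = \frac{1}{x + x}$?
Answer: $- \frac{18912479}{328} \approx -57660.0$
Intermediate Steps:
$S{\left(x \right)} = \frac{1}{2 x}$
$\left(S{\left(164 \right)} - 32382\right) - 25278 = \left(\frac{1}{2 \cdot 164} - 32382\right) - 25278 = \left(\frac{1}{2} \cdot \frac{1}{164} - 32382\right) - 25278 = \left(\frac{1}{328} - 32382\right) - 25278 = - \frac{10621295}{328} - 25278 = - \frac{18912479}{328}$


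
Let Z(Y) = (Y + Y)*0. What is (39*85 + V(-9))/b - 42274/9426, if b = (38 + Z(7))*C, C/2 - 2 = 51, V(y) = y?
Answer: -1830491/499578 ≈ -3.6641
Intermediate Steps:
C = 106 (C = 4 + 2*51 = 4 + 102 = 106)
Z(Y) = 0 (Z(Y) = (2*Y)*0 = 0)
b = 4028 (b = (38 + 0)*106 = 38*106 = 4028)
(39*85 + V(-9))/b - 42274/9426 = (39*85 - 9)/4028 - 42274/9426 = (3315 - 9)*(1/4028) - 42274*1/9426 = 3306*(1/4028) - 21137/4713 = 87/106 - 21137/4713 = -1830491/499578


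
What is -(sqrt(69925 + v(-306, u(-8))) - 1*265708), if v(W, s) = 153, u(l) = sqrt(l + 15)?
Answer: 265708 - sqrt(70078) ≈ 2.6544e+5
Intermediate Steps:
u(l) = sqrt(15 + l)
-(sqrt(69925 + v(-306, u(-8))) - 1*265708) = -(sqrt(69925 + 153) - 1*265708) = -(sqrt(70078) - 265708) = -(-265708 + sqrt(70078)) = 265708 - sqrt(70078)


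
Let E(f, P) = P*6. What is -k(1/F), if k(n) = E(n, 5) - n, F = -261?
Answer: -7831/261 ≈ -30.004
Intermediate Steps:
E(f, P) = 6*P
k(n) = 30 - n (k(n) = 6*5 - n = 30 - n)
-k(1/F) = -(30 - 1/(-261)) = -(30 - 1*(-1/261)) = -(30 + 1/261) = -1*7831/261 = -7831/261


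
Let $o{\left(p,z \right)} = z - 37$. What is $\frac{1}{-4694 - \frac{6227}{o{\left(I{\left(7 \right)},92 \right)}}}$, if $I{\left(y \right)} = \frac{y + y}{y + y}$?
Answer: $- \frac{55}{264397} \approx -0.00020802$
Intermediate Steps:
$I{\left(y \right)} = 1$ ($I{\left(y \right)} = \frac{2 y}{2 y} = 2 y \frac{1}{2 y} = 1$)
$o{\left(p,z \right)} = -37 + z$
$\frac{1}{-4694 - \frac{6227}{o{\left(I{\left(7 \right)},92 \right)}}} = \frac{1}{-4694 - \frac{6227}{-37 + 92}} = \frac{1}{-4694 - \frac{6227}{55}} = \frac{1}{- \frac{264397}{55}} = - \frac{55}{264397}$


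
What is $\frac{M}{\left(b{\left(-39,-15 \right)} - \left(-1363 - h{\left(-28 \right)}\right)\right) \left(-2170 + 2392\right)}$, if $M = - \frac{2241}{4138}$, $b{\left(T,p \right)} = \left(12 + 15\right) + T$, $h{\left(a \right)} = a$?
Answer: $- \frac{83}{45013164} \approx -1.8439 \cdot 10^{-6}$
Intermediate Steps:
$b{\left(T,p \right)} = 27 + T$
$M = - \frac{2241}{4138}$ ($M = \left(-2241\right) \frac{1}{4138} = - \frac{2241}{4138} \approx -0.54157$)
$\frac{M}{\left(b{\left(-39,-15 \right)} - \left(-1363 - h{\left(-28 \right)}\right)\right) \left(-2170 + 2392\right)} = - \frac{2241}{4138 \left(\left(27 - 39\right) + \left(\left(-28 + 1416\right) - 53\right)\right) \left(-2170 + 2392\right)} = - \frac{2241}{4138 \left(-12 + \left(1388 - 53\right)\right) 222} = - \frac{2241}{4138 \left(-12 + 1335\right) 222} = - \frac{2241}{4138 \cdot 1323 \cdot 222} = - \frac{2241}{4138 \cdot 293706} = \left(- \frac{2241}{4138}\right) \frac{1}{293706} = - \frac{83}{45013164}$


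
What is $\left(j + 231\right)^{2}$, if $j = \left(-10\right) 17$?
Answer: $3721$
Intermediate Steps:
$j = -170$
$\left(j + 231\right)^{2} = \left(-170 + 231\right)^{2} = 61^{2} = 3721$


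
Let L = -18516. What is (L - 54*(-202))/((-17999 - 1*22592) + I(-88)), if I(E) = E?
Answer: 7608/40679 ≈ 0.18703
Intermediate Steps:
(L - 54*(-202))/((-17999 - 1*22592) + I(-88)) = (-18516 - 54*(-202))/((-17999 - 1*22592) - 88) = (-18516 + 10908)/((-17999 - 22592) - 88) = -7608/(-40591 - 88) = -7608/(-40679) = -7608*(-1/40679) = 7608/40679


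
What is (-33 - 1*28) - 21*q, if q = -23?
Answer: 422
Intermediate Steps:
(-33 - 1*28) - 21*q = (-33 - 1*28) - 21*(-23) = (-33 - 28) + 483 = -61 + 483 = 422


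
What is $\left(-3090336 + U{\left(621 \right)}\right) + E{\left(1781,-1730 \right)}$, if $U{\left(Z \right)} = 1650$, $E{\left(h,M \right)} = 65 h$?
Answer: $-2972921$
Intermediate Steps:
$\left(-3090336 + U{\left(621 \right)}\right) + E{\left(1781,-1730 \right)} = \left(-3090336 + 1650\right) + 65 \cdot 1781 = -3088686 + 115765 = -2972921$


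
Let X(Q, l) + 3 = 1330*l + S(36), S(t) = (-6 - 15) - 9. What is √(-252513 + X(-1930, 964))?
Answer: √1029574 ≈ 1014.7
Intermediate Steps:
S(t) = -30 (S(t) = -21 - 9 = -30)
X(Q, l) = -33 + 1330*l (X(Q, l) = -3 + (1330*l - 30) = -3 + (-30 + 1330*l) = -33 + 1330*l)
√(-252513 + X(-1930, 964)) = √(-252513 + (-33 + 1330*964)) = √(-252513 + (-33 + 1282120)) = √(-252513 + 1282087) = √1029574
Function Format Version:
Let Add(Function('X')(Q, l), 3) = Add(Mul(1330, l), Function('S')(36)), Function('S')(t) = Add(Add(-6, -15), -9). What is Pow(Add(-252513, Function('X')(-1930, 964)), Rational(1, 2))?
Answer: Pow(1029574, Rational(1, 2)) ≈ 1014.7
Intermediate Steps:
Function('S')(t) = -30 (Function('S')(t) = Add(-21, -9) = -30)
Function('X')(Q, l) = Add(-33, Mul(1330, l)) (Function('X')(Q, l) = Add(-3, Add(Mul(1330, l), -30)) = Add(-3, Add(-30, Mul(1330, l))) = Add(-33, Mul(1330, l)))
Pow(Add(-252513, Function('X')(-1930, 964)), Rational(1, 2)) = Pow(Add(-252513, Add(-33, Mul(1330, 964))), Rational(1, 2)) = Pow(Add(-252513, Add(-33, 1282120)), Rational(1, 2)) = Pow(Add(-252513, 1282087), Rational(1, 2)) = Pow(1029574, Rational(1, 2))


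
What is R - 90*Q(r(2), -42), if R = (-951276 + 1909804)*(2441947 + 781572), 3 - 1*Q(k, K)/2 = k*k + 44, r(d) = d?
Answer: 3089833228132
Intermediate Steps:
Q(k, K) = -82 - 2*k² (Q(k, K) = 6 - 2*(k*k + 44) = 6 - 2*(k² + 44) = 6 - 2*(44 + k²) = 6 + (-88 - 2*k²) = -82 - 2*k²)
R = 3089833220032 (R = 958528*3223519 = 3089833220032)
R - 90*Q(r(2), -42) = 3089833220032 - 90*(-82 - 2*2²) = 3089833220032 - 90*(-82 - 2*4) = 3089833220032 - 90*(-82 - 8) = 3089833220032 - 90*(-90) = 3089833220032 - 1*(-8100) = 3089833220032 + 8100 = 3089833228132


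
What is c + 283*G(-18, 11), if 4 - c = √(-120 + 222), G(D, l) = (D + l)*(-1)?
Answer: 1985 - √102 ≈ 1974.9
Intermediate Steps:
G(D, l) = -D - l
c = 4 - √102 (c = 4 - √(-120 + 222) = 4 - √102 ≈ -6.0995)
c + 283*G(-18, 11) = (4 - √102) + 283*(-1*(-18) - 1*11) = (4 - √102) + 283*(18 - 11) = (4 - √102) + 283*7 = (4 - √102) + 1981 = 1985 - √102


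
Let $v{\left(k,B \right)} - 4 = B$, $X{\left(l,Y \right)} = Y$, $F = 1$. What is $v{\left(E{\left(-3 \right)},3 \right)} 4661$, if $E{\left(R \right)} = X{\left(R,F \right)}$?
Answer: $32627$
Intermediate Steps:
$E{\left(R \right)} = 1$
$v{\left(k,B \right)} = 4 + B$
$v{\left(E{\left(-3 \right)},3 \right)} 4661 = \left(4 + 3\right) 4661 = 7 \cdot 4661 = 32627$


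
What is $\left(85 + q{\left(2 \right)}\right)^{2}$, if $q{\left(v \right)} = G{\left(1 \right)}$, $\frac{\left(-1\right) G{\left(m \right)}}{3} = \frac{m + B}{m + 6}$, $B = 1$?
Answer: $\frac{346921}{49} \approx 7080.0$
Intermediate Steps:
$G{\left(m \right)} = - \frac{3 \left(1 + m\right)}{6 + m}$ ($G{\left(m \right)} = - 3 \frac{m + 1}{m + 6} = - 3 \frac{1 + m}{6 + m} = - \frac{3 \left(1 + m\right)}{6 + m}$)
$q{\left(v \right)} = - \frac{6}{7}$ ($q{\left(v \right)} = \frac{3 \left(-1 - 1\right)}{6 + 1} = \frac{3 \left(-1 - 1\right)}{7} = 3 \cdot \frac{1}{7} \left(-2\right) = - \frac{6}{7}$)
$\left(85 + q{\left(2 \right)}\right)^{2} = \left(85 - \frac{6}{7}\right)^{2} = \left(\frac{589}{7}\right)^{2} = \frac{346921}{49}$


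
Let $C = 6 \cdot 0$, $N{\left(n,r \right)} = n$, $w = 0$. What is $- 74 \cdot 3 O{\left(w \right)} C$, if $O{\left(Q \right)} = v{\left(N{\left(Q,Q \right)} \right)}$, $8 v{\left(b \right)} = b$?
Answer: $0$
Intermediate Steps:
$v{\left(b \right)} = \frac{b}{8}$
$O{\left(Q \right)} = \frac{Q}{8}$
$C = 0$
$- 74 \cdot 3 O{\left(w \right)} C = - 74 \cdot 3 \cdot \frac{1}{8} \cdot 0 \cdot 0 = - 74 \cdot 3 \cdot 0 \cdot 0 = - 74 \cdot 0 \cdot 0 = \left(-74\right) 0 = 0$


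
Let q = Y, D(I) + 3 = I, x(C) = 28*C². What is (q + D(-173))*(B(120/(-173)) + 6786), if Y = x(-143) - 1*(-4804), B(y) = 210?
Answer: 4038091200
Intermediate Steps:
Y = 577376 (Y = 28*(-143)² - 1*(-4804) = 28*20449 + 4804 = 572572 + 4804 = 577376)
D(I) = -3 + I
q = 577376
(q + D(-173))*(B(120/(-173)) + 6786) = (577376 + (-3 - 173))*(210 + 6786) = (577376 - 176)*6996 = 577200*6996 = 4038091200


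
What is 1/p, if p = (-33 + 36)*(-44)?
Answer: -1/132 ≈ -0.0075758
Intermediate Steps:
p = -132 (p = 3*(-44) = -132)
1/p = 1/(-132) = -1/132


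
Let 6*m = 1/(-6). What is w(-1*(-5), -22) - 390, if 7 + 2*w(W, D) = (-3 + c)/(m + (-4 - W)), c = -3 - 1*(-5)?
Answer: -255739/650 ≈ -393.44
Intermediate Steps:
m = -1/36 (m = (1/6)/(-6) = (1/6)*(-1/6) = -1/36 ≈ -0.027778)
c = 2 (c = -3 + 5 = 2)
w(W, D) = -7/2 - 1/(2*(-145/36 - W)) (w(W, D) = -7/2 + ((-3 + 2)/(-1/36 + (-4 - W)))/2 = -7/2 + (-1/(-145/36 - W))/2 = -7/2 - 1/(2*(-145/36 - W)))
w(-1*(-5), -22) - 390 = (-979 - (-252)*(-5))/(2*(145 + 36*(-1*(-5)))) - 390 = (-979 - 252*5)/(2*(145 + 36*5)) - 390 = (-979 - 1260)/(2*(145 + 180)) - 390 = (1/2)*(-2239)/325 - 390 = (1/2)*(1/325)*(-2239) - 390 = -2239/650 - 390 = -255739/650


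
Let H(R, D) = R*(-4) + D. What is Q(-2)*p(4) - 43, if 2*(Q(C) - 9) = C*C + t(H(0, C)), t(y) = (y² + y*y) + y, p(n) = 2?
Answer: -15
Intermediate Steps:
H(R, D) = D - 4*R (H(R, D) = -4*R + D = D - 4*R)
t(y) = y + 2*y² (t(y) = (y² + y²) + y = 2*y² + y = y + 2*y²)
Q(C) = 9 + C²/2 + C*(1 + 2*C)/2 (Q(C) = 9 + (C*C + (C - 4*0)*(1 + 2*(C - 4*0)))/2 = 9 + (C² + (C + 0)*(1 + 2*(C + 0)))/2 = 9 + (C² + C*(1 + 2*C))/2 = 9 + (C²/2 + C*(1 + 2*C)/2) = 9 + C²/2 + C*(1 + 2*C)/2)
Q(-2)*p(4) - 43 = (9 + (½)*(-2) + (3/2)*(-2)²)*2 - 43 = (9 - 1 + (3/2)*4)*2 - 43 = (9 - 1 + 6)*2 - 43 = 14*2 - 43 = 28 - 43 = -15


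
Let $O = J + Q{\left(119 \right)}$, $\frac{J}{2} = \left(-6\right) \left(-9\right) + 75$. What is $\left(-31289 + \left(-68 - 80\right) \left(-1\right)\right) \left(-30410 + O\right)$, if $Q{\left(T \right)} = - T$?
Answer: $942669211$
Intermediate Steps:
$J = 258$ ($J = 2 \left(\left(-6\right) \left(-9\right) + 75\right) = 2 \left(54 + 75\right) = 2 \cdot 129 = 258$)
$O = 139$ ($O = 258 - 119 = 139$)
$\left(-31289 + \left(-68 - 80\right) \left(-1\right)\right) \left(-30410 + O\right) = \left(-31289 + \left(-68 - 80\right) \left(-1\right)\right) \left(-30410 + 139\right) = \left(-31289 - -148\right) \left(-30271\right) = \left(-31289 + 148\right) \left(-30271\right) = \left(-31141\right) \left(-30271\right) = 942669211$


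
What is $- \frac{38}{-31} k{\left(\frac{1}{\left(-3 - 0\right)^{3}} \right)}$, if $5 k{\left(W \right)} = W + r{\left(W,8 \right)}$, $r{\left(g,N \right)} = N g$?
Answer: $- \frac{38}{465} \approx -0.08172$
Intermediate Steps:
$k{\left(W \right)} = \frac{9 W}{5}$ ($k{\left(W \right)} = \frac{W + 8 W}{5} = \frac{9 W}{5}$)
$- \frac{38}{-31} k{\left(\frac{1}{\left(-3 - 0\right)^{3}} \right)} = - \frac{38}{-31} \frac{9}{5 \left(-3 - 0\right)^{3}} = \left(-38\right) \left(- \frac{1}{31}\right) \frac{9}{5 \left(-3 + 0\right)^{3}} = \frac{38 \frac{9}{5 \left(-3\right)^{3}}}{31} = \frac{38 \frac{9}{5 \left(-27\right)}}{31} = \frac{38 \cdot \frac{9}{5} \left(- \frac{1}{27}\right)}{31} = \frac{38}{31} \left(- \frac{1}{15}\right) = - \frac{38}{465}$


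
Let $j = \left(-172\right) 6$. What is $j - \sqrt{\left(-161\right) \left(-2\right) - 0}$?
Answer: $-1032 - \sqrt{322} \approx -1049.9$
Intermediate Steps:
$j = -1032$
$j - \sqrt{\left(-161\right) \left(-2\right) - 0} = -1032 - \sqrt{\left(-161\right) \left(-2\right) - 0} = -1032 - \sqrt{322 + 0} = -1032 - \sqrt{322}$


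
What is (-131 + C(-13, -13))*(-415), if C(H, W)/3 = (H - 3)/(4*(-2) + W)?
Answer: 373915/7 ≈ 53416.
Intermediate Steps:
C(H, W) = 3*(-3 + H)/(-8 + W) (C(H, W) = 3*((H - 3)/(4*(-2) + W)) = 3*((-3 + H)/(-8 + W)) = 3*(-3 + H)/(-8 + W))
(-131 + C(-13, -13))*(-415) = (-131 + 3*(-3 - 13)/(-8 - 13))*(-415) = (-131 + 3*(-16)/(-21))*(-415) = (-131 + 3*(-1/21)*(-16))*(-415) = (-131 + 16/7)*(-415) = -901/7*(-415) = 373915/7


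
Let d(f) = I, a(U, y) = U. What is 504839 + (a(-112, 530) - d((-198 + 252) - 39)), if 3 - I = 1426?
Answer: 506150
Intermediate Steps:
I = -1423 (I = 3 - 1*1426 = 3 - 1426 = -1423)
d(f) = -1423
504839 + (a(-112, 530) - d((-198 + 252) - 39)) = 504839 + (-112 - 1*(-1423)) = 504839 + (-112 + 1423) = 504839 + 1311 = 506150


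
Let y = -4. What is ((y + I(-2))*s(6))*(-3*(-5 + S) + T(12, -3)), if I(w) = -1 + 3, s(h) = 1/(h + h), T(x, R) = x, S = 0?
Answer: -9/2 ≈ -4.5000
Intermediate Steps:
s(h) = 1/(2*h)
I(w) = 2
((y + I(-2))*s(6))*(-3*(-5 + S) + T(12, -3)) = ((-4 + 2)*((½)/6))*(-3*(-5 + 0) + 12) = (-1/6)*(-3*(-5) + 12) = (-2*1/12)*(15 + 12) = -⅙*27 = -9/2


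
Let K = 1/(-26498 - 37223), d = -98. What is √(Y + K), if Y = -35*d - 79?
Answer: √13606285869470/63721 ≈ 57.888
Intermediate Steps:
Y = 3351 (Y = -35*(-98) - 79 = 3430 - 79 = 3351)
K = -1/63721 (K = 1/(-63721) = -1/63721 ≈ -1.5693e-5)
√(Y + K) = √(3351 - 1/63721) = √(213529070/63721) = √13606285869470/63721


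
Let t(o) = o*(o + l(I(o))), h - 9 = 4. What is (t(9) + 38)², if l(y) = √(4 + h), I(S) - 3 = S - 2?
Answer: 15538 + 2142*√17 ≈ 24370.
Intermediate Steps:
I(S) = 1 + S (I(S) = 3 + (S - 2) = 3 + (-2 + S) = 1 + S)
h = 13 (h = 9 + 4 = 13)
l(y) = √17 (l(y) = √(4 + 13) = √17)
t(o) = o*(o + √17)
(t(9) + 38)² = (9*(9 + √17) + 38)² = ((81 + 9*√17) + 38)² = (119 + 9*√17)²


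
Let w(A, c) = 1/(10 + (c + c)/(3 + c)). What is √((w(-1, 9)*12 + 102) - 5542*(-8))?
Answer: √23508254/23 ≈ 210.81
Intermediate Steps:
w(A, c) = 1/(10 + 2*c/(3 + c)) (w(A, c) = 1/(10 + (2*c)/(3 + c)) = 1/(10 + 2*c/(3 + c)))
√((w(-1, 9)*12 + 102) - 5542*(-8)) = √((((3 + 9)/(6*(5 + 2*9)))*12 + 102) - 5542*(-8)) = √((((⅙)*12/(5 + 18))*12 + 102) + 44336) = √((((⅙)*12/23)*12 + 102) + 44336) = √((((⅙)*(1/23)*12)*12 + 102) + 44336) = √(((2/23)*12 + 102) + 44336) = √((24/23 + 102) + 44336) = √(2370/23 + 44336) = √(1022098/23) = √23508254/23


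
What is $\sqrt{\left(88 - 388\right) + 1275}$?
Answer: $5 \sqrt{39} \approx 31.225$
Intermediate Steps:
$\sqrt{\left(88 - 388\right) + 1275} = \sqrt{-300 + 1275} = \sqrt{975} = 5 \sqrt{39}$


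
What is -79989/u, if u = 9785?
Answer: -79989/9785 ≈ -8.1747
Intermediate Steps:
-79989/u = -79989/9785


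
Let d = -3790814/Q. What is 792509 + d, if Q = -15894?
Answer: 6299964430/7947 ≈ 7.9275e+5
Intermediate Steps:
d = 1895407/7947 (d = -3790814/(-15894) = -3790814*(-1/15894) = 1895407/7947 ≈ 238.51)
792509 + d = 792509 + 1895407/7947 = 6299964430/7947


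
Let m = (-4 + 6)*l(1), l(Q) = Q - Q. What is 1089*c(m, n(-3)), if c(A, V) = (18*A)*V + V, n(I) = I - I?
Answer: 0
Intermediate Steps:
l(Q) = 0
n(I) = 0
m = 0 (m = (-4 + 6)*0 = 2*0 = 0)
c(A, V) = V + 18*A*V (c(A, V) = 18*A*V + V = V + 18*A*V)
1089*c(m, n(-3)) = 1089*(0*(1 + 18*0)) = 1089*(0*(1 + 0)) = 1089*(0*1) = 1089*0 = 0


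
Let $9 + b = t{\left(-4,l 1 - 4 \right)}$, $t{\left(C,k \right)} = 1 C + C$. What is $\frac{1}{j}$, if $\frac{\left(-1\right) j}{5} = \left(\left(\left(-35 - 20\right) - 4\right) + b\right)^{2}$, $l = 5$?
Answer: $- \frac{1}{28880} \approx -3.4626 \cdot 10^{-5}$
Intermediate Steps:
$t{\left(C,k \right)} = 2 C$ ($t{\left(C,k \right)} = C + C = 2 C$)
$b = -17$ ($b = -9 + 2 \left(-4\right) = -9 - 8 = -17$)
$j = -28880$ ($j = - 5 \left(\left(\left(-35 - 20\right) - 4\right) - 17\right)^{2} = - 5 \left(\left(-55 - 4\right) - 17\right)^{2} = - 5 \left(-59 - 17\right)^{2} = - 5 \left(-76\right)^{2} = \left(-5\right) 5776 = -28880$)
$\frac{1}{j} = \frac{1}{-28880} = - \frac{1}{28880}$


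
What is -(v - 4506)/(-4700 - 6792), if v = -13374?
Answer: -4470/2873 ≈ -1.5559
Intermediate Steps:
-(v - 4506)/(-4700 - 6792) = -(-13374 - 4506)/(-4700 - 6792) = -(-17880)/(-11492) = -(-17880)*(-1)/11492 = -1*4470/2873 = -4470/2873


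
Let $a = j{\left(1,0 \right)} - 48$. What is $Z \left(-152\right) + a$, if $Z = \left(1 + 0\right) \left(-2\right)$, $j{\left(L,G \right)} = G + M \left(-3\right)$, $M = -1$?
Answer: $259$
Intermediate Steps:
$j{\left(L,G \right)} = 3 + G$ ($j{\left(L,G \right)} = G - -3 = G + 3 = 3 + G$)
$Z = -2$ ($Z = 1 \left(-2\right) = -2$)
$a = -45$ ($a = \left(3 + 0\right) - 48 = 3 - 48 = -45$)
$Z \left(-152\right) + a = \left(-2\right) \left(-152\right) - 45 = 304 - 45 = 259$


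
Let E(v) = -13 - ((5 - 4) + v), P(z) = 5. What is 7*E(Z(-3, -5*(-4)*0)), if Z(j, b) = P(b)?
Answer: -133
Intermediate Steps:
Z(j, b) = 5
E(v) = -14 - v (E(v) = -13 - (1 + v) = -13 + (-1 - v) = -14 - v)
7*E(Z(-3, -5*(-4)*0)) = 7*(-14 - 1*5) = 7*(-14 - 5) = 7*(-19) = -133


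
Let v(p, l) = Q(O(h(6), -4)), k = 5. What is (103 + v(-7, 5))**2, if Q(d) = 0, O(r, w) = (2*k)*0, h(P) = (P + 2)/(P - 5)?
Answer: 10609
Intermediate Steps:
h(P) = (2 + P)/(-5 + P)
O(r, w) = 0 (O(r, w) = (2*5)*0 = 10*0 = 0)
v(p, l) = 0
(103 + v(-7, 5))**2 = (103 + 0)**2 = 103**2 = 10609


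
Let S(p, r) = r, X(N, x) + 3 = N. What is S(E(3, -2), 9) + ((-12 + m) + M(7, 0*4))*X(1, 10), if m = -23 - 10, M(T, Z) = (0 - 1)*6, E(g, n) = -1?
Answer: 111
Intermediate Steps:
X(N, x) = -3 + N
M(T, Z) = -6 (M(T, Z) = -1*6 = -6)
m = -33
S(E(3, -2), 9) + ((-12 + m) + M(7, 0*4))*X(1, 10) = 9 + ((-12 - 33) - 6)*(-3 + 1) = 9 + (-45 - 6)*(-2) = 9 - 51*(-2) = 9 + 102 = 111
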